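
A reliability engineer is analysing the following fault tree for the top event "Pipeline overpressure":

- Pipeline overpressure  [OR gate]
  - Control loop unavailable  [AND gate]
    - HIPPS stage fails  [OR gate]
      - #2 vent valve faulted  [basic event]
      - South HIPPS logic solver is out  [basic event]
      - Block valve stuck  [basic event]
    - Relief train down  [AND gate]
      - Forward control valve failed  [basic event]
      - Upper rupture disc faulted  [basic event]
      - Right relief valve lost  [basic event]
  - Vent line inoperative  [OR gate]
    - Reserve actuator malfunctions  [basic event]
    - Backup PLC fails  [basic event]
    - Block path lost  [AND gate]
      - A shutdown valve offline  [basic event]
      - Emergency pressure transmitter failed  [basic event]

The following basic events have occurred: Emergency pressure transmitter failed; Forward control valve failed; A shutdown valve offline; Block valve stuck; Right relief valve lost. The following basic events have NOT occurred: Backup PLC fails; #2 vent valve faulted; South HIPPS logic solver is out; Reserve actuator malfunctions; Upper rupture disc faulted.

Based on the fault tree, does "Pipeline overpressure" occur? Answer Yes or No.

Yes

HIPPS stage fails [OR]: #2 vent valve faulted=not, South HIPPS logic solver is out=not, Block valve stuck=occurs → at least one input occurs → occurs.
Relief train down [AND]: Forward control valve failed=occurs, Upper rupture disc faulted=not, Right relief valve lost=occurs → not all inputs occur → does not occur.
Control loop unavailable [AND]: HIPPS stage fails=occurs, Relief train down=not → not all inputs occur → does not occur.
Block path lost [AND]: A shutdown valve offline=occurs, Emergency pressure transmitter failed=occurs → all inputs occur → occurs.
Vent line inoperative [OR]: Reserve actuator malfunctions=not, Backup PLC fails=not, Block path lost=occurs → at least one input occurs → occurs.
Pipeline overpressure [OR]: Control loop unavailable=not, Vent line inoperative=occurs → at least one input occurs → occurs.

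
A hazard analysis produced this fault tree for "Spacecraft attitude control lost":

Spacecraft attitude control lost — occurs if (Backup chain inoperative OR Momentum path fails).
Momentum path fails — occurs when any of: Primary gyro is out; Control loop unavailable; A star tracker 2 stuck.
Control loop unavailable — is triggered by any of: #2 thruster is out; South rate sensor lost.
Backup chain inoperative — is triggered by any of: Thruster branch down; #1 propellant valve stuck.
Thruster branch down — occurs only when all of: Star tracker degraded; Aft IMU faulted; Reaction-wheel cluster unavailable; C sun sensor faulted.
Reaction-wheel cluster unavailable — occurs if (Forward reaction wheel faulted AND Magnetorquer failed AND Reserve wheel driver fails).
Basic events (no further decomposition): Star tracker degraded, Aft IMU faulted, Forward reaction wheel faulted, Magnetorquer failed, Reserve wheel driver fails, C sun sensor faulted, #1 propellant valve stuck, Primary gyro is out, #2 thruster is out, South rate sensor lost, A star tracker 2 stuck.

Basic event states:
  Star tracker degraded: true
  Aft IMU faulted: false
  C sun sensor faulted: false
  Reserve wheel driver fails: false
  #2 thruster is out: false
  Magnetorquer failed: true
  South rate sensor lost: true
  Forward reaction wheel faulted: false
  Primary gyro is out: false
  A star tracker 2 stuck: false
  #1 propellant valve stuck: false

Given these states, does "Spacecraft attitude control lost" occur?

Yes

Reaction-wheel cluster unavailable [AND]: Forward reaction wheel faulted=not, Magnetorquer failed=occurs, Reserve wheel driver fails=not → not all inputs occur → does not occur.
Thruster branch down [AND]: Star tracker degraded=occurs, Aft IMU faulted=not, Reaction-wheel cluster unavailable=not, C sun sensor faulted=not → not all inputs occur → does not occur.
Backup chain inoperative [OR]: Thruster branch down=not, #1 propellant valve stuck=not → no input occurs → does not occur.
Control loop unavailable [OR]: #2 thruster is out=not, South rate sensor lost=occurs → at least one input occurs → occurs.
Momentum path fails [OR]: Primary gyro is out=not, Control loop unavailable=occurs, A star tracker 2 stuck=not → at least one input occurs → occurs.
Spacecraft attitude control lost [OR]: Backup chain inoperative=not, Momentum path fails=occurs → at least one input occurs → occurs.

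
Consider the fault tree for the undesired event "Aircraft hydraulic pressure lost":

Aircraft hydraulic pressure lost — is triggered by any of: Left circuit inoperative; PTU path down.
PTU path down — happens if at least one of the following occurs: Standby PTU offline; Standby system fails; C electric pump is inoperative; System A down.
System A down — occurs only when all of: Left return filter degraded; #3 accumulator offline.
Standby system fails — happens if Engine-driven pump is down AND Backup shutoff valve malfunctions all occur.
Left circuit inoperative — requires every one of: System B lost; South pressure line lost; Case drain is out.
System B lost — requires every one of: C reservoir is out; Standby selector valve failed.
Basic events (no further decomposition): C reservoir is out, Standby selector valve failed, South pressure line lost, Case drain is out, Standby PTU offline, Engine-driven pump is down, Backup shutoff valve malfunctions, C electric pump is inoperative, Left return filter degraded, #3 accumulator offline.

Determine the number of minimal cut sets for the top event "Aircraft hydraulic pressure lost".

5

System B lost [AND]: one cut set from each child combined → 1 × 1 = 1 cut set(s).
Left circuit inoperative [AND]: one cut set from each child combined → 1 × 1 × 1 = 1 cut set(s).
Standby system fails [AND]: one cut set from each child combined → 1 × 1 = 1 cut set(s).
System A down [AND]: one cut set from each child combined → 1 × 1 = 1 cut set(s).
PTU path down [OR]: union of children's cut sets → 4 cut set(s).
Aircraft hydraulic pressure lost [OR]: union of children's cut sets → 5 cut set(s).
Minimal cut sets: {C reservoir is out, Case drain is out, South pressure line lost, Standby selector valve failed}; {Standby PTU offline}; {Backup shutoff valve malfunctions, Engine-driven pump is down}; {C electric pump is inoperative}; {#3 accumulator offline, Left return filter degraded}.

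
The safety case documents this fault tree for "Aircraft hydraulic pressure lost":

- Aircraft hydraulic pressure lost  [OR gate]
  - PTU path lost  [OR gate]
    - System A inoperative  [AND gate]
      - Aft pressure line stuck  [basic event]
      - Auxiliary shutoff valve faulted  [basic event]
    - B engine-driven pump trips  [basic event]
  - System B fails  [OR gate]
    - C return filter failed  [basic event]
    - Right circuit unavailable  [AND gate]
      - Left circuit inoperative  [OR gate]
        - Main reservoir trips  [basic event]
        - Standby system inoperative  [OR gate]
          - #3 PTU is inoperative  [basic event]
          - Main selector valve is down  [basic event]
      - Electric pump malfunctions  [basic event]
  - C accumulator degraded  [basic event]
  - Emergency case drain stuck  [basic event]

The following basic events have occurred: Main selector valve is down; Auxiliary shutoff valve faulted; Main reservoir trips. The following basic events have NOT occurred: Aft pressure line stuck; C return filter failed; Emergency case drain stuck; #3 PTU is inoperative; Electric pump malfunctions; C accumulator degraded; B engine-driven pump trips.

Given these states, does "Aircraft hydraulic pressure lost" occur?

System A inoperative [AND]: Aft pressure line stuck=not, Auxiliary shutoff valve faulted=occurs → not all inputs occur → does not occur.
PTU path lost [OR]: System A inoperative=not, B engine-driven pump trips=not → no input occurs → does not occur.
Standby system inoperative [OR]: #3 PTU is inoperative=not, Main selector valve is down=occurs → at least one input occurs → occurs.
Left circuit inoperative [OR]: Main reservoir trips=occurs, Standby system inoperative=occurs → at least one input occurs → occurs.
Right circuit unavailable [AND]: Left circuit inoperative=occurs, Electric pump malfunctions=not → not all inputs occur → does not occur.
System B fails [OR]: C return filter failed=not, Right circuit unavailable=not → no input occurs → does not occur.
Aircraft hydraulic pressure lost [OR]: PTU path lost=not, System B fails=not, C accumulator degraded=not, Emergency case drain stuck=not → no input occurs → does not occur.

No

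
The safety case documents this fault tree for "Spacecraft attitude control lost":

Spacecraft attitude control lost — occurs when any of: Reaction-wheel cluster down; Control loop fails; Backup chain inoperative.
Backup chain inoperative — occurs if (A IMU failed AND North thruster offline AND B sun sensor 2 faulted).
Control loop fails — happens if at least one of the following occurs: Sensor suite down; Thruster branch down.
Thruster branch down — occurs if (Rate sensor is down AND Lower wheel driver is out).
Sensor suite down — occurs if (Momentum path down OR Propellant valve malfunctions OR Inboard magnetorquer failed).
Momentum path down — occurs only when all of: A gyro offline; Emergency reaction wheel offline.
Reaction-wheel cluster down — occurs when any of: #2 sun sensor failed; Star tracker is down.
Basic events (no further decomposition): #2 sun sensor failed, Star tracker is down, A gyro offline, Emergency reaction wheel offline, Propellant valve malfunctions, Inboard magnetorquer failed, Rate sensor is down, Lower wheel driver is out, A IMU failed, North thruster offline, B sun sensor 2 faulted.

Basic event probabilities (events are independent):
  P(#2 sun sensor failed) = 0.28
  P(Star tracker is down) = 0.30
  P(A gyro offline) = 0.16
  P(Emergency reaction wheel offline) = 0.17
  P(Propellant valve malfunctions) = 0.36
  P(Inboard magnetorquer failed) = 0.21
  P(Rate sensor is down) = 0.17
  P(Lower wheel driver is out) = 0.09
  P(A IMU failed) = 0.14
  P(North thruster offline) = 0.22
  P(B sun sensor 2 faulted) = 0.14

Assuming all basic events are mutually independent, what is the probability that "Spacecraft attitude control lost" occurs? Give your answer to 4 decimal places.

P(Reaction-wheel cluster down) [OR] = 1 − (1−0.28) × (1−0.30) = 0.496000
P(Momentum path down) [AND] = 0.16 × 0.17 = 0.027200
P(Sensor suite down) [OR] = 1 − (1−0.027200) × (1−0.36) × (1−0.21) = 0.508152
P(Thruster branch down) [AND] = 0.17 × 0.09 = 0.015300
P(Control loop fails) [OR] = 1 − (1−0.508152) × (1−0.015300) = 0.515677
P(Backup chain inoperative) [AND] = 0.14 × 0.22 × 0.14 = 0.004312
P(Spacecraft attitude control lost) [OR] = 1 − (1−0.496000) × (1−0.515677) × (1−0.004312) = 0.756954
Rounded to 4 decimal places: P(Spacecraft attitude control lost) ≈ 0.7570.

0.7570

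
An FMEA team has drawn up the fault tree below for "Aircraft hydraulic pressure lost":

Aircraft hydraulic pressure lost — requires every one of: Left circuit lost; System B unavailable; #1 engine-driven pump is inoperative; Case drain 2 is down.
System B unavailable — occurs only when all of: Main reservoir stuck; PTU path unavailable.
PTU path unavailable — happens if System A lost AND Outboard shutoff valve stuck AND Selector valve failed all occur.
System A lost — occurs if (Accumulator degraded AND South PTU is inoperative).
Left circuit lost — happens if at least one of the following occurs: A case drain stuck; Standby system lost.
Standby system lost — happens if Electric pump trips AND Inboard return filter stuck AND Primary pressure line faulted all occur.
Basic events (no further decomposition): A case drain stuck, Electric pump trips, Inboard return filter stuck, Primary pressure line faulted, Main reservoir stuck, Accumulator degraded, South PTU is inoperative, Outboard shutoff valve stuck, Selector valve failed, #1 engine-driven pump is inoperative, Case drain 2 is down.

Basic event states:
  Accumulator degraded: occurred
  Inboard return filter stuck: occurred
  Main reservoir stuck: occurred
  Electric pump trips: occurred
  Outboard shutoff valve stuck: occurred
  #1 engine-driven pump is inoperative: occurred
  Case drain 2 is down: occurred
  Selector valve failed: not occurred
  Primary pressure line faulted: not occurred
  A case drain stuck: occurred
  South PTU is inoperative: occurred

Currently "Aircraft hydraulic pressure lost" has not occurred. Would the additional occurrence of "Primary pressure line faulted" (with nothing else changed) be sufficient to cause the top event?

No

Counterfactual: set "Primary pressure line faulted" to occurred.
Standby system lost [AND]: Electric pump trips=occurs, Inboard return filter stuck=occurs, Primary pressure line faulted=occurs → all inputs occur → occurs.
Left circuit lost [OR]: A case drain stuck=occurs, Standby system lost=occurs → at least one input occurs → occurs.
System A lost [AND]: Accumulator degraded=occurs, South PTU is inoperative=occurs → all inputs occur → occurs.
PTU path unavailable [AND]: System A lost=occurs, Outboard shutoff valve stuck=occurs, Selector valve failed=not → not all inputs occur → does not occur.
System B unavailable [AND]: Main reservoir stuck=occurs, PTU path unavailable=not → not all inputs occur → does not occur.
Aircraft hydraulic pressure lost [AND]: Left circuit lost=occurs, System B unavailable=not, #1 engine-driven pump is inoperative=occurs, Case drain 2 is down=occurs → not all inputs occur → does not occur.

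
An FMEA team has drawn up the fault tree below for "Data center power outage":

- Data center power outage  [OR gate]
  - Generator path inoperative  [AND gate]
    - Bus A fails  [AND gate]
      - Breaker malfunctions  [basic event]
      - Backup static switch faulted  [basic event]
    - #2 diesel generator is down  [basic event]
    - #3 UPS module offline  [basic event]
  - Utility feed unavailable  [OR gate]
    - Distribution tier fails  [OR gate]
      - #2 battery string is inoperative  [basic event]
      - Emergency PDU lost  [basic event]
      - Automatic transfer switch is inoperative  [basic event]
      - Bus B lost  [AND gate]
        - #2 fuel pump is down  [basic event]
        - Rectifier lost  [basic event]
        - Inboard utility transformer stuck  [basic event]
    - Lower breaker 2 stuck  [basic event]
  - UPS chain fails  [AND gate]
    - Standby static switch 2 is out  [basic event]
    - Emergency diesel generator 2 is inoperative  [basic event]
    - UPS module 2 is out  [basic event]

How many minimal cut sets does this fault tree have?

7

Bus A fails [AND]: one cut set from each child combined → 1 × 1 = 1 cut set(s).
Generator path inoperative [AND]: one cut set from each child combined → 1 × 1 × 1 = 1 cut set(s).
Bus B lost [AND]: one cut set from each child combined → 1 × 1 × 1 = 1 cut set(s).
Distribution tier fails [OR]: union of children's cut sets → 4 cut set(s).
Utility feed unavailable [OR]: union of children's cut sets → 5 cut set(s).
UPS chain fails [AND]: one cut set from each child combined → 1 × 1 × 1 = 1 cut set(s).
Data center power outage [OR]: union of children's cut sets → 7 cut set(s).
Minimal cut sets: {#2 diesel generator is down, #3 UPS module offline, Backup static switch faulted, Breaker malfunctions}; {#2 battery string is inoperative}; {Emergency PDU lost}; {Automatic transfer switch is inoperative}; {#2 fuel pump is down, Inboard utility transformer stuck, Rectifier lost}; {Lower breaker 2 stuck}; {Emergency diesel generator 2 is inoperative, Standby static switch 2 is out, UPS module 2 is out}.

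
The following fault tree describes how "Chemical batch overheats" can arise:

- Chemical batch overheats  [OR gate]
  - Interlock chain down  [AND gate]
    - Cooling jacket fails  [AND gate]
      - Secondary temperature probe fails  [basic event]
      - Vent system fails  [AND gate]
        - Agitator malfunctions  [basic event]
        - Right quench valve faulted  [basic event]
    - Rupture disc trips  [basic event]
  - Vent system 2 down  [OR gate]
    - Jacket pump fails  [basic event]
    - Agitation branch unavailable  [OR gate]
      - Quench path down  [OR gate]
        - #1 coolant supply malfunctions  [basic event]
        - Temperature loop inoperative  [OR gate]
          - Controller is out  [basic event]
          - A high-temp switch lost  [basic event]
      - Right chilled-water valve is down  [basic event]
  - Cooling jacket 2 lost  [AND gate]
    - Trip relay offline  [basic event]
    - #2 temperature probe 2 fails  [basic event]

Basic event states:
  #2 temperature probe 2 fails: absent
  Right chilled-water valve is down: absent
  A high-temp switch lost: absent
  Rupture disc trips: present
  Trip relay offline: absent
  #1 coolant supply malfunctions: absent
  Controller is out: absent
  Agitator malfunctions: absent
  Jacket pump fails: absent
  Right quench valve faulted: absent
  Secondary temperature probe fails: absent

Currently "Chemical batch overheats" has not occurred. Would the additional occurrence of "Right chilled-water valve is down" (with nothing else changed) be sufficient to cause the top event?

Counterfactual: set "Right chilled-water valve is down" to occurred.
Vent system fails [AND]: Agitator malfunctions=not, Right quench valve faulted=not → not all inputs occur → does not occur.
Cooling jacket fails [AND]: Secondary temperature probe fails=not, Vent system fails=not → not all inputs occur → does not occur.
Interlock chain down [AND]: Cooling jacket fails=not, Rupture disc trips=occurs → not all inputs occur → does not occur.
Temperature loop inoperative [OR]: Controller is out=not, A high-temp switch lost=not → no input occurs → does not occur.
Quench path down [OR]: #1 coolant supply malfunctions=not, Temperature loop inoperative=not → no input occurs → does not occur.
Agitation branch unavailable [OR]: Quench path down=not, Right chilled-water valve is down=occurs → at least one input occurs → occurs.
Vent system 2 down [OR]: Jacket pump fails=not, Agitation branch unavailable=occurs → at least one input occurs → occurs.
Cooling jacket 2 lost [AND]: Trip relay offline=not, #2 temperature probe 2 fails=not → not all inputs occur → does not occur.
Chemical batch overheats [OR]: Interlock chain down=not, Vent system 2 down=occurs, Cooling jacket 2 lost=not → at least one input occurs → occurs.

Yes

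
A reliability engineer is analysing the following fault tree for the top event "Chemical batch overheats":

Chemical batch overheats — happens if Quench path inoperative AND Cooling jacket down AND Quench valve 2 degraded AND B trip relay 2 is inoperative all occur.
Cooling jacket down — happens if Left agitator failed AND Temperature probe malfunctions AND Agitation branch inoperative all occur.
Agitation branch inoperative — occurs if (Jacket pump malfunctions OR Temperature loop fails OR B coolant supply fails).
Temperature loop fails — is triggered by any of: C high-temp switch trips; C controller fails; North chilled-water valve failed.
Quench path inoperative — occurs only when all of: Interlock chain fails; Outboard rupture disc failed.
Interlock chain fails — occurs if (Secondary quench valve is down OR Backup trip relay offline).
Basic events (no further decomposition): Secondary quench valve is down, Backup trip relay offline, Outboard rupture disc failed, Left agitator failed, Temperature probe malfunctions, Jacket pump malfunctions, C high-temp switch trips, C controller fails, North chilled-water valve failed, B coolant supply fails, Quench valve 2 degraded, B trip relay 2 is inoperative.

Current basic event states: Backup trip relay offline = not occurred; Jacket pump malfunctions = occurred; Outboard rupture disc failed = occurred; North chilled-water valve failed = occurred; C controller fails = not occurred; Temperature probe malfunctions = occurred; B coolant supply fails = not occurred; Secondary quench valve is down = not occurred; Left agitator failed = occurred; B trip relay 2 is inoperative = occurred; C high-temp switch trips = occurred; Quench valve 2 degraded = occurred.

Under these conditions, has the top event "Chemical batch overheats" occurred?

Interlock chain fails [OR]: Secondary quench valve is down=not, Backup trip relay offline=not → no input occurs → does not occur.
Quench path inoperative [AND]: Interlock chain fails=not, Outboard rupture disc failed=occurs → not all inputs occur → does not occur.
Temperature loop fails [OR]: C high-temp switch trips=occurs, C controller fails=not, North chilled-water valve failed=occurs → at least one input occurs → occurs.
Agitation branch inoperative [OR]: Jacket pump malfunctions=occurs, Temperature loop fails=occurs, B coolant supply fails=not → at least one input occurs → occurs.
Cooling jacket down [AND]: Left agitator failed=occurs, Temperature probe malfunctions=occurs, Agitation branch inoperative=occurs → all inputs occur → occurs.
Chemical batch overheats [AND]: Quench path inoperative=not, Cooling jacket down=occurs, Quench valve 2 degraded=occurs, B trip relay 2 is inoperative=occurs → not all inputs occur → does not occur.

No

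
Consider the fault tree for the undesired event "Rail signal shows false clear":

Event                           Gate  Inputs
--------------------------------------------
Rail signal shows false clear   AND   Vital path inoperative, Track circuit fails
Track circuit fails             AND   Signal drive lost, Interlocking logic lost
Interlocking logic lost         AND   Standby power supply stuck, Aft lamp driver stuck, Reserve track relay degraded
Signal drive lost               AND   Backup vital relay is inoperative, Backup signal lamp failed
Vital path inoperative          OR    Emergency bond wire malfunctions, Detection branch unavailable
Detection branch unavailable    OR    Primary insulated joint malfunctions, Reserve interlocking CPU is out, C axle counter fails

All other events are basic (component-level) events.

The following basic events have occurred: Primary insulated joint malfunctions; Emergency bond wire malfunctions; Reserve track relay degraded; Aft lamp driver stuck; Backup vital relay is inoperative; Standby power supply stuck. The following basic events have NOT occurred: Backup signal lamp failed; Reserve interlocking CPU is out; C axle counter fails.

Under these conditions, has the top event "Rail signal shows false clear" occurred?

Detection branch unavailable [OR]: Primary insulated joint malfunctions=occurs, Reserve interlocking CPU is out=not, C axle counter fails=not → at least one input occurs → occurs.
Vital path inoperative [OR]: Emergency bond wire malfunctions=occurs, Detection branch unavailable=occurs → at least one input occurs → occurs.
Signal drive lost [AND]: Backup vital relay is inoperative=occurs, Backup signal lamp failed=not → not all inputs occur → does not occur.
Interlocking logic lost [AND]: Standby power supply stuck=occurs, Aft lamp driver stuck=occurs, Reserve track relay degraded=occurs → all inputs occur → occurs.
Track circuit fails [AND]: Signal drive lost=not, Interlocking logic lost=occurs → not all inputs occur → does not occur.
Rail signal shows false clear [AND]: Vital path inoperative=occurs, Track circuit fails=not → not all inputs occur → does not occur.

No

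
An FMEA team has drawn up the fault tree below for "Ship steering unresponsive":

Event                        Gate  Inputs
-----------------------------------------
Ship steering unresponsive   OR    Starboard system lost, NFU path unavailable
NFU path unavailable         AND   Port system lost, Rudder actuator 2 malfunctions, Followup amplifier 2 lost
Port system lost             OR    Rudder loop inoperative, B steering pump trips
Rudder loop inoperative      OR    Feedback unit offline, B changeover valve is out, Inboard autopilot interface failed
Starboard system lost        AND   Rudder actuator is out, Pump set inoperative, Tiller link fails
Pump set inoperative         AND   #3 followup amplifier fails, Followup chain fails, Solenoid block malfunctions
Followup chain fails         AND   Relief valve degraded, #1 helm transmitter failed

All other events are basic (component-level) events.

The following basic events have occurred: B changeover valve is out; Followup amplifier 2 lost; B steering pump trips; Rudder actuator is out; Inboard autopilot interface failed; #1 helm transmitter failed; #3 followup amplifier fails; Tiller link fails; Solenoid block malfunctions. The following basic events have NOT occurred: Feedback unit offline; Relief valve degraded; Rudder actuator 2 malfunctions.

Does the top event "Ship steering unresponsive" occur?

No

Followup chain fails [AND]: Relief valve degraded=not, #1 helm transmitter failed=occurs → not all inputs occur → does not occur.
Pump set inoperative [AND]: #3 followup amplifier fails=occurs, Followup chain fails=not, Solenoid block malfunctions=occurs → not all inputs occur → does not occur.
Starboard system lost [AND]: Rudder actuator is out=occurs, Pump set inoperative=not, Tiller link fails=occurs → not all inputs occur → does not occur.
Rudder loop inoperative [OR]: Feedback unit offline=not, B changeover valve is out=occurs, Inboard autopilot interface failed=occurs → at least one input occurs → occurs.
Port system lost [OR]: Rudder loop inoperative=occurs, B steering pump trips=occurs → at least one input occurs → occurs.
NFU path unavailable [AND]: Port system lost=occurs, Rudder actuator 2 malfunctions=not, Followup amplifier 2 lost=occurs → not all inputs occur → does not occur.
Ship steering unresponsive [OR]: Starboard system lost=not, NFU path unavailable=not → no input occurs → does not occur.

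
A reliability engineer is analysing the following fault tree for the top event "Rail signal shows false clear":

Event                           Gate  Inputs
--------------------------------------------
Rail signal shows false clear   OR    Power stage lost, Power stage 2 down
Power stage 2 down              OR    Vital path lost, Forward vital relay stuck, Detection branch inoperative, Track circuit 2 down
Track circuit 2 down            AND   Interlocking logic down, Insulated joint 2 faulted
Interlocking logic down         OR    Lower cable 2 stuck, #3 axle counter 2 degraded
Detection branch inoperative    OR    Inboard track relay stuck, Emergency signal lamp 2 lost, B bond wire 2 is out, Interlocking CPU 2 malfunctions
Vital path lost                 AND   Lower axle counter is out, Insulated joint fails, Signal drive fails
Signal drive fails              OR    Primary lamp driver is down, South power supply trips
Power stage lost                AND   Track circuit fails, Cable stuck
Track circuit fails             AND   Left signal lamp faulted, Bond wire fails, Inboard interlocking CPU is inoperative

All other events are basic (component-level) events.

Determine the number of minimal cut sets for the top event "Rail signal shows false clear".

Track circuit fails [AND]: one cut set from each child combined → 1 × 1 × 1 = 1 cut set(s).
Power stage lost [AND]: one cut set from each child combined → 1 × 1 = 1 cut set(s).
Signal drive fails [OR]: union of children's cut sets → 2 cut set(s).
Vital path lost [AND]: one cut set from each child combined → 1 × 1 × 2 = 2 cut set(s).
Detection branch inoperative [OR]: union of children's cut sets → 4 cut set(s).
Interlocking logic down [OR]: union of children's cut sets → 2 cut set(s).
Track circuit 2 down [AND]: one cut set from each child combined → 2 × 1 = 2 cut set(s).
Power stage 2 down [OR]: union of children's cut sets → 9 cut set(s).
Rail signal shows false clear [OR]: union of children's cut sets → 10 cut set(s).
Minimal cut sets: {Bond wire fails, Cable stuck, Inboard interlocking CPU is inoperative, Left signal lamp faulted}; {Insulated joint fails, Lower axle counter is out, Primary lamp driver is down}; {Insulated joint fails, Lower axle counter is out, South power supply trips}; {Forward vital relay stuck}; {Inboard track relay stuck}; {Emergency signal lamp 2 lost}; {B bond wire 2 is out}; {Interlocking CPU 2 malfunctions}; {Insulated joint 2 faulted, Lower cable 2 stuck}; {#3 axle counter 2 degraded, Insulated joint 2 faulted}.

10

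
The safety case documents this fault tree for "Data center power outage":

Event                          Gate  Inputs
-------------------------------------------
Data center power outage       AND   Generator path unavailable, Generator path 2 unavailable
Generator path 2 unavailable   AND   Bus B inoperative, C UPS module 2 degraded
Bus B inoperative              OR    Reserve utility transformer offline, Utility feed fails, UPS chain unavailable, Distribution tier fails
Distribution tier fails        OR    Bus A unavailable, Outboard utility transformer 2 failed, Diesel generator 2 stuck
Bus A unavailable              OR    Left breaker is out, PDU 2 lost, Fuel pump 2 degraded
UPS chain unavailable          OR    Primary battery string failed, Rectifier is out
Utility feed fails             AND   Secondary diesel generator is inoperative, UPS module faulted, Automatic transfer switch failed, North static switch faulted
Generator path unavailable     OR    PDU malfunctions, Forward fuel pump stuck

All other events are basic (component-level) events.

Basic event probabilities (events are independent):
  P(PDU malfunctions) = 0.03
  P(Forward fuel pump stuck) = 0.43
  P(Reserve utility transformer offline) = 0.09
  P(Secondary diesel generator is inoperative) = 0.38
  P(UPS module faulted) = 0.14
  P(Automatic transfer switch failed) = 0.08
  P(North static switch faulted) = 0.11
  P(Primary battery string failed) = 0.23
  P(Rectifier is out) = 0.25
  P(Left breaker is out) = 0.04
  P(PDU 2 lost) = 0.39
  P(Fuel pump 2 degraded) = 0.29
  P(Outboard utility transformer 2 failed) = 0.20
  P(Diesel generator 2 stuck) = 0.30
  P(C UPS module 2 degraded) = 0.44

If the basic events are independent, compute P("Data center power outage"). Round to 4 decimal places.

P(Generator path unavailable) [OR] = 1 − (1−0.03) × (1−0.43) = 0.447100
P(Utility feed fails) [AND] = 0.38 × 0.14 × 0.08 × 0.11 = 0.000468
P(UPS chain unavailable) [OR] = 1 − (1−0.23) × (1−0.25) = 0.422500
P(Bus A unavailable) [OR] = 1 − (1−0.04) × (1−0.39) × (1−0.29) = 0.584224
P(Distribution tier fails) [OR] = 1 − (1−0.584224) × (1−0.20) × (1−0.30) = 0.767165
P(Bus B inoperative) [OR] = 1 − (1−0.09) × (1−0.000468) × (1−0.422500) × (1−0.767165) = 0.877697
P(Generator path 2 unavailable) [AND] = 0.877697 × 0.44 = 0.386187
P(Data center power outage) [AND] = 0.447100 × 0.386187 = 0.172664
Rounded to 4 decimal places: P(Data center power outage) ≈ 0.1727.

0.1727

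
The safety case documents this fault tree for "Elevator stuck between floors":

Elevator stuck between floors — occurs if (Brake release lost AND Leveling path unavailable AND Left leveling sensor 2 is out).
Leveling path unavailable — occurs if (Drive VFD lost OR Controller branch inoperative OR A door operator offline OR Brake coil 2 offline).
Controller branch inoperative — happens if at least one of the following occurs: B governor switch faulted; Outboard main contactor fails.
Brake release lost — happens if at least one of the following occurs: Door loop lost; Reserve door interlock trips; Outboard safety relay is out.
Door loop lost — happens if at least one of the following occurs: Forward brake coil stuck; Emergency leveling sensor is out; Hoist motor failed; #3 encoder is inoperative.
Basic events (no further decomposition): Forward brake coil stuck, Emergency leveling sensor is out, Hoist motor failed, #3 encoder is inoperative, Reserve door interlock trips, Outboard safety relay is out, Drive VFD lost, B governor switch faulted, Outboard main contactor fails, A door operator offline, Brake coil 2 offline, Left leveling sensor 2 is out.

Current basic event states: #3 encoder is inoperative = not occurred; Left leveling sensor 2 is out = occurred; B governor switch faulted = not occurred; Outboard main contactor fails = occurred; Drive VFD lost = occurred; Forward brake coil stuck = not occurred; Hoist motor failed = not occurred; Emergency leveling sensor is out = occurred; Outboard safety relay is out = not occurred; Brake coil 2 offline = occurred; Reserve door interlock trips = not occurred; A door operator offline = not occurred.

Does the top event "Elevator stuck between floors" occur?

Door loop lost [OR]: Forward brake coil stuck=not, Emergency leveling sensor is out=occurs, Hoist motor failed=not, #3 encoder is inoperative=not → at least one input occurs → occurs.
Brake release lost [OR]: Door loop lost=occurs, Reserve door interlock trips=not, Outboard safety relay is out=not → at least one input occurs → occurs.
Controller branch inoperative [OR]: B governor switch faulted=not, Outboard main contactor fails=occurs → at least one input occurs → occurs.
Leveling path unavailable [OR]: Drive VFD lost=occurs, Controller branch inoperative=occurs, A door operator offline=not, Brake coil 2 offline=occurs → at least one input occurs → occurs.
Elevator stuck between floors [AND]: Brake release lost=occurs, Leveling path unavailable=occurs, Left leveling sensor 2 is out=occurs → all inputs occur → occurs.

Yes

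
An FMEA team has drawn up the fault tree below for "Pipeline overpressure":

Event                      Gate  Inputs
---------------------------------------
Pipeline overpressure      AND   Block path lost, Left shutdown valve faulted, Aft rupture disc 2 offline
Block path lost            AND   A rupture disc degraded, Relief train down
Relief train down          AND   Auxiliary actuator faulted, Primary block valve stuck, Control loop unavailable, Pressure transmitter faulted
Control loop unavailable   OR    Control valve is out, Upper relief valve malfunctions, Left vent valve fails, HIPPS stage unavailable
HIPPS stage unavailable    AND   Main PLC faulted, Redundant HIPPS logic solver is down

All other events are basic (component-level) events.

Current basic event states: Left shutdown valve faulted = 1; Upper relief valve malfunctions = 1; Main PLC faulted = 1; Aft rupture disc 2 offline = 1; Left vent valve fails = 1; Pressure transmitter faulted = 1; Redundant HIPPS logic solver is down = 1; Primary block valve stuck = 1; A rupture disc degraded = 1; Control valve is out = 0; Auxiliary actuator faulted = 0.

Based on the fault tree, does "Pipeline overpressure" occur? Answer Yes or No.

No

HIPPS stage unavailable [AND]: Main PLC faulted=occurs, Redundant HIPPS logic solver is down=occurs → all inputs occur → occurs.
Control loop unavailable [OR]: Control valve is out=not, Upper relief valve malfunctions=occurs, Left vent valve fails=occurs, HIPPS stage unavailable=occurs → at least one input occurs → occurs.
Relief train down [AND]: Auxiliary actuator faulted=not, Primary block valve stuck=occurs, Control loop unavailable=occurs, Pressure transmitter faulted=occurs → not all inputs occur → does not occur.
Block path lost [AND]: A rupture disc degraded=occurs, Relief train down=not → not all inputs occur → does not occur.
Pipeline overpressure [AND]: Block path lost=not, Left shutdown valve faulted=occurs, Aft rupture disc 2 offline=occurs → not all inputs occur → does not occur.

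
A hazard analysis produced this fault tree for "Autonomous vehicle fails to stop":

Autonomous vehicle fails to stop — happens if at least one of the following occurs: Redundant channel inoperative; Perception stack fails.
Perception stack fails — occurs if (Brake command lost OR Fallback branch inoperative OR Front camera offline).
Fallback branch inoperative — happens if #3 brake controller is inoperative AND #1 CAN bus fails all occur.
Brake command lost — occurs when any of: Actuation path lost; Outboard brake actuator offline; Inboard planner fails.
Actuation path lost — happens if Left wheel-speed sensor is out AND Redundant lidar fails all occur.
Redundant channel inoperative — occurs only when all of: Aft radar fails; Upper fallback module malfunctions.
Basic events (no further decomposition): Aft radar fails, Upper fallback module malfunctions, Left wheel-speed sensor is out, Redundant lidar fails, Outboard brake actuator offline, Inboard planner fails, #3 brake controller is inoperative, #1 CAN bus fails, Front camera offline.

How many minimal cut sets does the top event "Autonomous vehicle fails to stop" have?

6

Redundant channel inoperative [AND]: one cut set from each child combined → 1 × 1 = 1 cut set(s).
Actuation path lost [AND]: one cut set from each child combined → 1 × 1 = 1 cut set(s).
Brake command lost [OR]: union of children's cut sets → 3 cut set(s).
Fallback branch inoperative [AND]: one cut set from each child combined → 1 × 1 = 1 cut set(s).
Perception stack fails [OR]: union of children's cut sets → 5 cut set(s).
Autonomous vehicle fails to stop [OR]: union of children's cut sets → 6 cut set(s).
Minimal cut sets: {Aft radar fails, Upper fallback module malfunctions}; {Left wheel-speed sensor is out, Redundant lidar fails}; {Outboard brake actuator offline}; {Inboard planner fails}; {#1 CAN bus fails, #3 brake controller is inoperative}; {Front camera offline}.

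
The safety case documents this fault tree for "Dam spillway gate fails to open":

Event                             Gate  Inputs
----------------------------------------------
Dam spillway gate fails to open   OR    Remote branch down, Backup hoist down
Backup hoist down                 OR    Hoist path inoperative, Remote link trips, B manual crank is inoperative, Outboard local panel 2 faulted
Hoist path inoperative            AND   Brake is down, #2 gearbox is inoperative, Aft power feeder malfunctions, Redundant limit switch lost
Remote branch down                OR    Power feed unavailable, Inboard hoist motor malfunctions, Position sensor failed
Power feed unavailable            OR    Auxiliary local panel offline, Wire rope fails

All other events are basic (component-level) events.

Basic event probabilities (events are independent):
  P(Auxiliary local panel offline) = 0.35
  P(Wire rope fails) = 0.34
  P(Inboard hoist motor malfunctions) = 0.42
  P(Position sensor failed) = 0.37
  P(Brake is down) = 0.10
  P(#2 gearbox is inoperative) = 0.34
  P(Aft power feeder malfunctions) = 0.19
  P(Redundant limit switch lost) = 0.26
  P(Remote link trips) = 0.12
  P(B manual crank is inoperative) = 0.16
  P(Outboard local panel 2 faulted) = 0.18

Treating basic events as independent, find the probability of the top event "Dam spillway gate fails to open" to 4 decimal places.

P(Power feed unavailable) [OR] = 1 − (1−0.35) × (1−0.34) = 0.571000
P(Remote branch down) [OR] = 1 − (1−0.571000) × (1−0.42) × (1−0.37) = 0.843243
P(Hoist path inoperative) [AND] = 0.10 × 0.34 × 0.19 × 0.26 = 0.001680
P(Backup hoist down) [OR] = 1 − (1−0.001680) × (1−0.12) × (1−0.16) × (1−0.18) = 0.394874
P(Dam spillway gate fails to open) [OR] = 1 − (1−0.843243) × (1−0.394874) = 0.905142
Rounded to 4 decimal places: P(Dam spillway gate fails to open) ≈ 0.9051.

0.9051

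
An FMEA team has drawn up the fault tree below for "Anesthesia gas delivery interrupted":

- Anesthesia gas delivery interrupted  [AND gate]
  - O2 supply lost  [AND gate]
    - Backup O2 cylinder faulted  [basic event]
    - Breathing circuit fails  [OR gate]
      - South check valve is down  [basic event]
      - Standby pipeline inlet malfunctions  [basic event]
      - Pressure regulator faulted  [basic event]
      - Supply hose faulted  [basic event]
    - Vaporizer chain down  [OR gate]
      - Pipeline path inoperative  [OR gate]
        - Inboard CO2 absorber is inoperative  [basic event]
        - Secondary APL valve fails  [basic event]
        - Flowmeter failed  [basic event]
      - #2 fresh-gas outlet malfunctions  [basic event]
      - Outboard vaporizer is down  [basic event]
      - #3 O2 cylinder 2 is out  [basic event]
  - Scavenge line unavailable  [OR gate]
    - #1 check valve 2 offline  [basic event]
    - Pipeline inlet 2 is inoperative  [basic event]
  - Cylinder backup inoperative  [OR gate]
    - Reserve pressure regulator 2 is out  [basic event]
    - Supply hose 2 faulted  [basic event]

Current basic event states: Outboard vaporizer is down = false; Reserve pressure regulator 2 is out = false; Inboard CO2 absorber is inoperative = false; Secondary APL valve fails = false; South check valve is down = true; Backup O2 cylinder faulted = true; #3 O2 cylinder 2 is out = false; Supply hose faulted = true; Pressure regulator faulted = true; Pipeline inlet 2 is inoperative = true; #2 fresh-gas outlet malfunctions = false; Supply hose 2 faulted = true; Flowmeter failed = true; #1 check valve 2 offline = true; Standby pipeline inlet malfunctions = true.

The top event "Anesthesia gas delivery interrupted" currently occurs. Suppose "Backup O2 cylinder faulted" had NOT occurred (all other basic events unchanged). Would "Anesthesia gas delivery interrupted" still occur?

No

Counterfactual: set "Backup O2 cylinder faulted" to not occurred.
Breathing circuit fails [OR]: South check valve is down=occurs, Standby pipeline inlet malfunctions=occurs, Pressure regulator faulted=occurs, Supply hose faulted=occurs → at least one input occurs → occurs.
Pipeline path inoperative [OR]: Inboard CO2 absorber is inoperative=not, Secondary APL valve fails=not, Flowmeter failed=occurs → at least one input occurs → occurs.
Vaporizer chain down [OR]: Pipeline path inoperative=occurs, #2 fresh-gas outlet malfunctions=not, Outboard vaporizer is down=not, #3 O2 cylinder 2 is out=not → at least one input occurs → occurs.
O2 supply lost [AND]: Backup O2 cylinder faulted=not, Breathing circuit fails=occurs, Vaporizer chain down=occurs → not all inputs occur → does not occur.
Scavenge line unavailable [OR]: #1 check valve 2 offline=occurs, Pipeline inlet 2 is inoperative=occurs → at least one input occurs → occurs.
Cylinder backup inoperative [OR]: Reserve pressure regulator 2 is out=not, Supply hose 2 faulted=occurs → at least one input occurs → occurs.
Anesthesia gas delivery interrupted [AND]: O2 supply lost=not, Scavenge line unavailable=occurs, Cylinder backup inoperative=occurs → not all inputs occur → does not occur.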